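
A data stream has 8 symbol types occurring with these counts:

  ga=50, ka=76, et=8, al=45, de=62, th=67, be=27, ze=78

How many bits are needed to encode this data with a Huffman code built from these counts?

1196

Merge the two smallest weights repeatedly:
combine et(8), be(27) → 35
combine 35, al(45) → 80
combine ga(50), de(62) → 112
combine th(67), ka(76) → 143
combine ze(78), 80 → 158
combine 112, 143 → 255
combine 158, 255 → 413
The encoded length is the sum of every internal node's weight: 35 + 80 + 112 + 143 + 158 + 255 + 413 = 1196 bits.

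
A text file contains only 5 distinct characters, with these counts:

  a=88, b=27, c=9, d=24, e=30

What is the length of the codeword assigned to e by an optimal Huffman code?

3

Build the tree from the bottom:
c(9) + d(24) → 33
b(27) + e(30) → 57
33 + 57 → 90
a(88) + 90 → 178
e sits 3 levels below the root, so its codeword is 3 bits.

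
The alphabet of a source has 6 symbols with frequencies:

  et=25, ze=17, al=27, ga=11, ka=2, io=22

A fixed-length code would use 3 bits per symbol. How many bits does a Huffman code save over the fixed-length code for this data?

61

Fixed-length: 3 bits × 104 symbols = 312 bits.
Huffman merges:
merge ka(2) and ga(11): 13
merge 13 and ze(17): 30
merge io(22) and et(25): 47
merge al(27) and 30: 57
merge 47 and 57: 104
Huffman total = 13 + 30 + 47 + 57 + 104 = 251 bits.
Saving = 312 − 251 = 61 bits.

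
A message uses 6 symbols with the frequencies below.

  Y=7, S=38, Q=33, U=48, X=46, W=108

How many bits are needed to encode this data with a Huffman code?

664

Build the Huffman tree bottom-up:
combine Y(7), Q(33) → 40
combine S(38), 40 → 78
combine X(46), U(48) → 94
combine 78, 94 → 172
combine W(108), 172 → 280
Total encoded bits = sum of merged weights = 40 + 78 + 94 + 172 + 280 = 664.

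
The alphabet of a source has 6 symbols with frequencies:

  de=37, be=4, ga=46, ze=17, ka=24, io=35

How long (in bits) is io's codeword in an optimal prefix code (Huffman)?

Huffman merges, smallest pair first:
be(4) + ze(17) → 21
21 + ka(24) → 45
io(35) + de(37) → 72
45 + ga(46) → 91
72 + 91 → 163
io's leaf is at depth 2, giving a 2-bit codeword.

2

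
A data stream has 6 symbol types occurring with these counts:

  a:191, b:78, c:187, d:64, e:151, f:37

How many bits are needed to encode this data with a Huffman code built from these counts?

1696

Merge the two smallest weights repeatedly:
f(37) + d(64) → 101
b(78) + 101 → 179
e(151) + 179 → 330
c(187) + a(191) → 378
330 + 378 → 708
Total encoded bits = sum of merged weights = 101 + 179 + 330 + 378 + 708 = 1696.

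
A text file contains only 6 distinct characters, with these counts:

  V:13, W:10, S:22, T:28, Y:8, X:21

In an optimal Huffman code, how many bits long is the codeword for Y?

Huffman merges, smallest pair first:
Y(8) + W(10) → 18
V(13) + 18 → 31
X(21) + S(22) → 43
T(28) + 31 → 59
43 + 59 → 102
The subtree containing Y is merged 4 times, so code length = 4.

4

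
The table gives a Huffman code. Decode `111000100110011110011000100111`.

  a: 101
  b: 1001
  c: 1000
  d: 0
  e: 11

ecbbebcbe

Read left to right; each codeword is recognised as soon as it completes (prefix code):
  11→e | 1000→c | 1001→b | 1001→b | 11→e | 1001→b | 1000→c | 1001→b | 11→e
Decoded message: ecbbebcbe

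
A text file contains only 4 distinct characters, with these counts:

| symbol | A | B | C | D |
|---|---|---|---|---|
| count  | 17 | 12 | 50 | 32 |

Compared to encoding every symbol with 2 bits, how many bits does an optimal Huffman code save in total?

Fixed-length: 2 bits × 111 symbols = 222 bits.
Huffman merges:
B(12) + A(17) → 29
29 + D(32) → 61
C(50) + 61 → 111
Huffman total = 29 + 61 + 111 = 201 bits.
Saving = 222 − 201 = 21 bits.

21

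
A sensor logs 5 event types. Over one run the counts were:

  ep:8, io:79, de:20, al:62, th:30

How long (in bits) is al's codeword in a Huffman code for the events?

Build the tree from the bottom:
combine ep(8), de(20) → 28
combine 28, th(30) → 58
combine 58, al(62) → 120
combine io(79), 120 → 199
The subtree containing al is merged 2 times, so code length = 2.

2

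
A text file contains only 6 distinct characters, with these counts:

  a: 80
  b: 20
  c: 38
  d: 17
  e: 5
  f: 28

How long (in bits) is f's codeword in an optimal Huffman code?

3

Build the tree from the bottom:
merge e(5) and d(17): 22
merge b(20) and 22: 42
merge f(28) and c(38): 66
merge 42 and 66: 108
merge a(80) and 108: 188
The subtree containing f is merged 3 times, so code length = 3.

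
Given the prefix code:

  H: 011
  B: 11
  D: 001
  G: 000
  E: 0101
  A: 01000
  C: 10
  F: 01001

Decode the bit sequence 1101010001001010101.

Read left to right; each codeword is recognised as soon as it completes (prefix code):
  11→B | 0101→E | 000→G | 10→C | 0101→E | 0101→E
Decoded message: BEGCEE

BEGCEE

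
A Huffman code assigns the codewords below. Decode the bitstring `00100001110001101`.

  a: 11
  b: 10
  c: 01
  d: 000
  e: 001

edcadac

Read left to right; each codeword is recognised as soon as it completes (prefix code):
  001→e | 000→d | 01→c | 11→a | 000→d | 11→a | 01→c
Decoded message: edcadac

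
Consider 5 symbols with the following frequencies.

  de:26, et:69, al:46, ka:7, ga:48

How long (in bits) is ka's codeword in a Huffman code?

3

Repeatedly merge the two smallest:
ka(7) + de(26) → 33
33 + al(46) → 79
ga(48) + et(69) → 117
79 + 117 → 196
ka's leaf is at depth 3, giving a 3-bit codeword.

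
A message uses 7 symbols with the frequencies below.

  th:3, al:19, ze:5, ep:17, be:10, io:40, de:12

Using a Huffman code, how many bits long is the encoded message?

Merge the two smallest weights repeatedly:
th(3) + ze(5) → 8
8 + be(10) → 18
de(12) + ep(17) → 29
18 + al(19) → 37
29 + 37 → 66
io(40) + 66 → 106
The encoded length is the sum of every internal node's weight: 8 + 18 + 29 + 37 + 66 + 106 = 264 bits.

264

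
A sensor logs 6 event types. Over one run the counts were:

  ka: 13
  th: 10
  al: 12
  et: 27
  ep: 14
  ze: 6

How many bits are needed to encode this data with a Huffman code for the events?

205

Greedily combine the two least-frequent nodes:
ze(6) + th(10) → 16
al(12) + ka(13) → 25
ep(14) + 16 → 30
25 + et(27) → 52
30 + 52 → 82
Total encoded bits = sum of merged weights = 16 + 25 + 30 + 52 + 82 = 205.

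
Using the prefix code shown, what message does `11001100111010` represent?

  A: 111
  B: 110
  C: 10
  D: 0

BDBDADC

Read left to right; each codeword is recognised as soon as it completes (prefix code):
  110→B | 0→D | 110→B | 0→D | 111→A | 0→D | 10→C
Decoded message: BDBDADC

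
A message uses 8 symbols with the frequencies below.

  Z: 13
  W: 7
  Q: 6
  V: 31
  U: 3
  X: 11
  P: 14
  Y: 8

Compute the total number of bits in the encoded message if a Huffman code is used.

Greedily combine the two least-frequent nodes:
merge U(3) and Q(6): 9
merge W(7) and Y(8): 15
merge 9 and X(11): 20
merge Z(13) and P(14): 27
merge 15 and 20: 35
merge 27 and V(31): 58
merge 35 and 58: 93
Each symbol's bit-cost is frequency × depth; summing gives 257 bits (equivalently 9 + 15 + 20 + 27 + 35 + 58 + 93).

257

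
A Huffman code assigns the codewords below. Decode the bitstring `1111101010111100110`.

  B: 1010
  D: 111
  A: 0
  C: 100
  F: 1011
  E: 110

DEBDCE

Read left to right; each codeword is recognised as soon as it completes (prefix code):
  111→D | 110→E | 1010→B | 111→D | 100→C | 110→E
Decoded message: DEBDCE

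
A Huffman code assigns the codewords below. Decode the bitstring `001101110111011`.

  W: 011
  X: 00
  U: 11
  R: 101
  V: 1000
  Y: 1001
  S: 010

Read left to right; each codeword is recognised as soon as it completes (prefix code):
  00→X | 11→U | 011→W | 101→R | 11→U | 011→W
Decoded message: XUWRUW

XUWRUW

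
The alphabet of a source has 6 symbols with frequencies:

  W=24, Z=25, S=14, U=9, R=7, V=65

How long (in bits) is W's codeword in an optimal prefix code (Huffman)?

3

Repeatedly merge the two smallest:
merge R(7) and U(9): 16
merge S(14) and 16: 30
merge W(24) and Z(25): 49
merge 30 and 49: 79
merge V(65) and 79: 144
W sits 3 levels below the root, so its codeword is 3 bits.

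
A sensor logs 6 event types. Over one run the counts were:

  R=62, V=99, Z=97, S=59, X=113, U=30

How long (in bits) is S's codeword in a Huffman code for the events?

Repeatedly merge the two smallest:
U(30) + S(59) → 89
R(62) + 89 → 151
Z(97) + V(99) → 196
X(113) + 151 → 264
196 + 264 → 460
The subtree containing S is merged 4 times, so code length = 4.

4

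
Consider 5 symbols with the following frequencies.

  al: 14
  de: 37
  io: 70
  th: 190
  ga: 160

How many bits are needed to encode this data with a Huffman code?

Greedily combine the two least-frequent nodes:
al(14) + de(37) → 51
51 + io(70) → 121
121 + ga(160) → 281
th(190) + 281 → 471
The encoded length is the sum of every internal node's weight: 51 + 121 + 281 + 471 = 924 bits.

924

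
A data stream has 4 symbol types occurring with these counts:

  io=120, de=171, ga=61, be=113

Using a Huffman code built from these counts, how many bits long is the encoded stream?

Merge the two smallest weights repeatedly:
combine ga(61), be(113) → 174
combine io(120), de(171) → 291
combine 174, 291 → 465
Each symbol's bit-cost is frequency × depth; summing gives 930 bits (equivalently 174 + 291 + 465).

930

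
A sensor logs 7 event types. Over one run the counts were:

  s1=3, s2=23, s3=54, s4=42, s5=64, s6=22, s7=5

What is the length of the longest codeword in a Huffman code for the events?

Merge the two lowest-weight nodes at each step:
s1(3) + s7(5) → 8
8 + s6(22) → 30
s2(23) + 30 → 53
s4(42) + 53 → 95
s3(54) + s5(64) → 118
95 + 118 → 213
The rarest symbols sit at the bottom; the longest codeword is 5 bits.

5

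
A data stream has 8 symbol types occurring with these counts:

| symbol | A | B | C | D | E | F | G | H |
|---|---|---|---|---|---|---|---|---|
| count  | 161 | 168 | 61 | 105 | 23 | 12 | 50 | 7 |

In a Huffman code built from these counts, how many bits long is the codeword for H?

6

Repeatedly merge the two smallest:
merge H(7) and F(12): 19
merge 19 and E(23): 42
merge 42 and G(50): 92
merge C(61) and 92: 153
merge D(105) and 153: 258
merge A(161) and B(168): 329
merge 258 and 329: 587
H sits 6 levels below the root, so its codeword is 6 bits.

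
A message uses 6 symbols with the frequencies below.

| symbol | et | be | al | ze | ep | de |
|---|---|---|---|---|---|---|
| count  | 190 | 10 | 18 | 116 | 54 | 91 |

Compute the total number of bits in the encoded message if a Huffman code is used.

Build the Huffman tree bottom-up:
combine be(10), al(18) → 28
combine 28, ep(54) → 82
combine 82, de(91) → 173
combine ze(116), 173 → 289
combine et(190), 289 → 479
The encoded length is the sum of every internal node's weight: 28 + 82 + 173 + 289 + 479 = 1051 bits.

1051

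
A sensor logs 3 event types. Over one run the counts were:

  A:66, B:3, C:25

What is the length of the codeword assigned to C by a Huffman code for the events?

2

Build the tree from the bottom:
combine B(3), C(25) → 28
combine 28, A(66) → 94
The subtree containing C is merged 2 times, so code length = 2.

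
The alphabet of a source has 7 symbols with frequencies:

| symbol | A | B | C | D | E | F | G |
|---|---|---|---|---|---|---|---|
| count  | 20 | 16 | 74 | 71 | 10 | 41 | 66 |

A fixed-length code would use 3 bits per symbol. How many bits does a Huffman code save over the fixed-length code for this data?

139

Fixed-length: 3 bits × 298 symbols = 894 bits.
Huffman merges:
E(10) + B(16) → 26
A(20) + 26 → 46
F(41) + 46 → 87
G(66) + D(71) → 137
C(74) + 87 → 161
137 + 161 → 298
Huffman total = 26 + 46 + 87 + 137 + 161 + 298 = 755 bits.
Saving = 894 − 755 = 139 bits.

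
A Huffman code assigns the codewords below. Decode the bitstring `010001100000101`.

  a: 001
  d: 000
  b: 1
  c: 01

cdbbdac

Read left to right; each codeword is recognised as soon as it completes (prefix code):
  01→c | 000→d | 1→b | 1→b | 000→d | 001→a | 01→c
Decoded message: cdbbdac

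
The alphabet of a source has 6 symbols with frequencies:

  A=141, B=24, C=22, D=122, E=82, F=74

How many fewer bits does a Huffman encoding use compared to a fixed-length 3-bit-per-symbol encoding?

Fixed-length: 3 bits × 465 symbols = 1395 bits.
Huffman merges:
combine C(22), B(24) → 46
combine 46, F(74) → 120
combine E(82), 120 → 202
combine D(122), A(141) → 263
combine 202, 263 → 465
Huffman total = 46 + 120 + 202 + 263 + 465 = 1096 bits.
Saving = 1395 − 1096 = 299 bits.

299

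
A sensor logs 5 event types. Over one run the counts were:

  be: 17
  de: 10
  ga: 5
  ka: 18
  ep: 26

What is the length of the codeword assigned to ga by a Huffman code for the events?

3

Build the tree from the bottom:
combine ga(5), de(10) → 15
combine 15, be(17) → 32
combine ka(18), ep(26) → 44
combine 32, 44 → 76
The subtree containing ga is merged 3 times, so code length = 3.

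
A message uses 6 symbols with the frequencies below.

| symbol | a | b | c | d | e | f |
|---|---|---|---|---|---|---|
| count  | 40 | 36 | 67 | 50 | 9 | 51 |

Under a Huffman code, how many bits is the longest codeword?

4

Merge the two lowest-weight nodes at each step:
merge e(9) and b(36): 45
merge a(40) and 45: 85
merge d(50) and f(51): 101
merge c(67) and 85: 152
merge 101 and 152: 253
The first pair merged (e, b) ends up deepest, at depth 4.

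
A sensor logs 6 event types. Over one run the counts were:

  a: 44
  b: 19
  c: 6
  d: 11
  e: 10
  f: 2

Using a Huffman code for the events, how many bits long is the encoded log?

Build the Huffman tree bottom-up:
combine f(2), c(6) → 8
combine 8, e(10) → 18
combine d(11), 18 → 29
combine b(19), 29 → 48
combine a(44), 48 → 92
Total encoded bits = sum of merged weights = 8 + 18 + 29 + 48 + 92 = 195.

195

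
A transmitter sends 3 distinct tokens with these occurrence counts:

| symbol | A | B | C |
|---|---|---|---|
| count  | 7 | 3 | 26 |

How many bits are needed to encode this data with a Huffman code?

Build the Huffman tree bottom-up:
B(3) + A(7) → 10
10 + C(26) → 36
Each symbol's bit-cost is frequency × depth; summing gives 46 bits (equivalently 10 + 36).

46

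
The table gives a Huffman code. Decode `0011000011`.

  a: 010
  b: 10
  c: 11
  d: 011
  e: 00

Read left to right; each codeword is recognised as soon as it completes (prefix code):
  00→e | 11→c | 00→e | 00→e | 11→c
Decoded message: eceec

eceec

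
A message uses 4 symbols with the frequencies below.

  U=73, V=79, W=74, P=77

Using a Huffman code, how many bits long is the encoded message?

606

Greedily combine the two least-frequent nodes:
combine U(73), W(74) → 147
combine P(77), V(79) → 156
combine 147, 156 → 303
Each symbol's bit-cost is frequency × depth; summing gives 606 bits (equivalently 147 + 156 + 303).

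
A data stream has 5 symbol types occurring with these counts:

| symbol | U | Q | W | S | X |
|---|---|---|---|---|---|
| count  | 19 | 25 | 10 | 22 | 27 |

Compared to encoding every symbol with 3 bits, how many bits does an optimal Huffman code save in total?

74

Fixed-length: 3 bits × 103 symbols = 309 bits.
Huffman merges:
combine W(10), U(19) → 29
combine S(22), Q(25) → 47
combine X(27), 29 → 56
combine 47, 56 → 103
Huffman total = 29 + 47 + 56 + 103 = 235 bits.
Saving = 309 − 235 = 74 bits.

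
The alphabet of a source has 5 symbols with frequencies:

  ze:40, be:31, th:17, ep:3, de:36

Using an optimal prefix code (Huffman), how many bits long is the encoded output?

274

Greedily combine the two least-frequent nodes:
combine ep(3), th(17) → 20
combine 20, be(31) → 51
combine de(36), ze(40) → 76
combine 51, 76 → 127
Each symbol's bit-cost is frequency × depth; summing gives 274 bits (equivalently 20 + 51 + 76 + 127).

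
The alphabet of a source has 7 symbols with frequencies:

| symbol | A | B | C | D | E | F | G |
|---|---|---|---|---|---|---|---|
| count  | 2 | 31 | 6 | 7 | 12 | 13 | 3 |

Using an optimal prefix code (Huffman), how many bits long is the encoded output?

Build the Huffman tree bottom-up:
merge A(2) and G(3): 5
merge 5 and C(6): 11
merge D(7) and 11: 18
merge E(12) and F(13): 25
merge 18 and 25: 43
merge B(31) and 43: 74
Total encoded bits = sum of merged weights = 5 + 11 + 18 + 25 + 43 + 74 = 176.

176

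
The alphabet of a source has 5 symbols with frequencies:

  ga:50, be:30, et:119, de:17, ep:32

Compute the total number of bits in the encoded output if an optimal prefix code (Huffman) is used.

503

Merge the two smallest weights repeatedly:
merge de(17) and be(30): 47
merge ep(32) and 47: 79
merge ga(50) and 79: 129
merge et(119) and 129: 248
The encoded length is the sum of every internal node's weight: 47 + 79 + 129 + 248 = 503 bits.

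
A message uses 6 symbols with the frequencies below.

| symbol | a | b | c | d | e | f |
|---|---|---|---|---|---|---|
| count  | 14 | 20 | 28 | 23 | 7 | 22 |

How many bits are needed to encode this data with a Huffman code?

290

Build the Huffman tree bottom-up:
merge e(7) and a(14): 21
merge b(20) and 21: 41
merge f(22) and d(23): 45
merge c(28) and 41: 69
merge 45 and 69: 114
Total encoded bits = sum of merged weights = 21 + 41 + 45 + 69 + 114 = 290.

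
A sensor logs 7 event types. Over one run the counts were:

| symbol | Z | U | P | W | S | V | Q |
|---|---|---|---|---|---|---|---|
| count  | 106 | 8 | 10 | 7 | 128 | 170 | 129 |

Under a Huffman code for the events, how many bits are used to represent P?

4

Build the tree from the bottom:
combine W(7), U(8) → 15
combine P(10), 15 → 25
combine 25, Z(106) → 131
combine S(128), Q(129) → 257
combine 131, V(170) → 301
combine 257, 301 → 558
The subtree containing P is merged 4 times, so code length = 4.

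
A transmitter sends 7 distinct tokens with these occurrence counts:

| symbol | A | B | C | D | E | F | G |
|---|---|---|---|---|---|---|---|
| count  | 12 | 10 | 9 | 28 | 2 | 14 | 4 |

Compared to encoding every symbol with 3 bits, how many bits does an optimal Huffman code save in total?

Fixed-length: 3 bits × 79 symbols = 237 bits.
Huffman merges:
E(2) + G(4) → 6
6 + C(9) → 15
B(10) + A(12) → 22
F(14) + 15 → 29
22 + D(28) → 50
29 + 50 → 79
Huffman total = 6 + 15 + 22 + 29 + 50 + 79 = 201 bits.
Saving = 237 − 201 = 36 bits.

36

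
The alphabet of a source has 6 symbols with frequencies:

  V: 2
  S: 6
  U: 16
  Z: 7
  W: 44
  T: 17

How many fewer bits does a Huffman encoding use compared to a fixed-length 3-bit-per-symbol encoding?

82

Fixed-length: 3 bits × 92 symbols = 276 bits.
Huffman merges:
V(2) + S(6) → 8
Z(7) + 8 → 15
15 + U(16) → 31
T(17) + 31 → 48
W(44) + 48 → 92
Huffman total = 8 + 15 + 31 + 48 + 92 = 194 bits.
Saving = 276 − 194 = 82 bits.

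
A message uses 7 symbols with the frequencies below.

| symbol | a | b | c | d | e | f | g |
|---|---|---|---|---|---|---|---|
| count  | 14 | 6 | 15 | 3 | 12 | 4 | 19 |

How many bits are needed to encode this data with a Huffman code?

191

Greedily combine the two least-frequent nodes:
combine d(3), f(4) → 7
combine b(6), 7 → 13
combine e(12), 13 → 25
combine a(14), c(15) → 29
combine g(19), 25 → 44
combine 29, 44 → 73
Each symbol's bit-cost is frequency × depth; summing gives 191 bits (equivalently 7 + 13 + 25 + 29 + 44 + 73).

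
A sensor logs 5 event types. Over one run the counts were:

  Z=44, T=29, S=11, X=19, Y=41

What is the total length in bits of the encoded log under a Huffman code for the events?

Build the Huffman tree bottom-up:
S(11) + X(19) → 30
T(29) + 30 → 59
Y(41) + Z(44) → 85
59 + 85 → 144
Each symbol's bit-cost is frequency × depth; summing gives 318 bits (equivalently 30 + 59 + 85 + 144).

318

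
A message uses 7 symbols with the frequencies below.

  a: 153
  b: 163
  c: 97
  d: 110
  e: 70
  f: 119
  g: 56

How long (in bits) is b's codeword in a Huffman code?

Build the tree from the bottom:
merge g(56) and e(70): 126
merge c(97) and d(110): 207
merge f(119) and 126: 245
merge a(153) and b(163): 316
merge 207 and 245: 452
merge 316 and 452: 768
b sits 2 levels below the root, so its codeword is 2 bits.

2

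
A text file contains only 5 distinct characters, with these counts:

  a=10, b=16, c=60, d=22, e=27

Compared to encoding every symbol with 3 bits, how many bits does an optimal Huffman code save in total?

Fixed-length: 3 bits × 135 symbols = 405 bits.
Huffman merges:
combine a(10), b(16) → 26
combine d(22), 26 → 48
combine e(27), 48 → 75
combine c(60), 75 → 135
Huffman total = 26 + 48 + 75 + 135 = 284 bits.
Saving = 405 − 284 = 121 bits.

121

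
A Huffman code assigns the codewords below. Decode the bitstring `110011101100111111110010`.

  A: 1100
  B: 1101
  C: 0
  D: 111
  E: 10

ADCADDAE

Read left to right; each codeword is recognised as soon as it completes (prefix code):
  1100→A | 111→D | 0→C | 1100→A | 111→D | 111→D | 1100→A | 10→E
Decoded message: ADCADDAE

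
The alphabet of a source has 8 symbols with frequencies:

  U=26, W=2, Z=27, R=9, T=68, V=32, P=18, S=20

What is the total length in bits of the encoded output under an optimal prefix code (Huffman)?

Build the Huffman tree bottom-up:
merge W(2) and R(9): 11
merge 11 and P(18): 29
merge S(20) and U(26): 46
merge Z(27) and 29: 56
merge V(32) and 46: 78
merge 56 and T(68): 124
merge 78 and 124: 202
Total encoded bits = sum of merged weights = 11 + 29 + 46 + 56 + 78 + 124 + 202 = 546.

546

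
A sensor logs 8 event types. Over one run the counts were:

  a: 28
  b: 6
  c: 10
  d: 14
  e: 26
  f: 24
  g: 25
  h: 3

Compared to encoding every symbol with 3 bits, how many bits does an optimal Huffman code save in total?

26

Fixed-length: 3 bits × 136 symbols = 408 bits.
Huffman merges:
merge h(3) and b(6): 9
merge 9 and c(10): 19
merge d(14) and 19: 33
merge f(24) and g(25): 49
merge e(26) and a(28): 54
merge 33 and 49: 82
merge 54 and 82: 136
Huffman total = 9 + 19 + 33 + 49 + 54 + 82 + 136 = 382 bits.
Saving = 408 − 382 = 26 bits.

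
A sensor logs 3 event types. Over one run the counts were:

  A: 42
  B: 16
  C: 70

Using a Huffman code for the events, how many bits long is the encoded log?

Greedily combine the two least-frequent nodes:
merge B(16) and A(42): 58
merge 58 and C(70): 128
The encoded length is the sum of every internal node's weight: 58 + 128 = 186 bits.

186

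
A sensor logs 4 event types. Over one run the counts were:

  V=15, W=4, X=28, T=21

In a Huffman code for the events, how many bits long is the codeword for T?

Repeatedly merge the two smallest:
combine W(4), V(15) → 19
combine 19, T(21) → 40
combine X(28), 40 → 68
T's leaf is at depth 2, giving a 2-bit codeword.

2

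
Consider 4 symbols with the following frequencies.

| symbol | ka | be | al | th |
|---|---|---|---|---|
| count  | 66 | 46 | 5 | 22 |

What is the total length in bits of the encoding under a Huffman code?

Greedily combine the two least-frequent nodes:
combine al(5), th(22) → 27
combine 27, be(46) → 73
combine ka(66), 73 → 139
Each symbol's bit-cost is frequency × depth; summing gives 239 bits (equivalently 27 + 73 + 139).

239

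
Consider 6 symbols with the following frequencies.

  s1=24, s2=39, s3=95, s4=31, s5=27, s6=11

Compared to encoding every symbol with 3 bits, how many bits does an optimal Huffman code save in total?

155

Fixed-length: 3 bits × 227 symbols = 681 bits.
Huffman merges:
merge s6(11) and s1(24): 35
merge s5(27) and s4(31): 58
merge 35 and s2(39): 74
merge 58 and 74: 132
merge s3(95) and 132: 227
Huffman total = 35 + 58 + 74 + 132 + 227 = 526 bits.
Saving = 681 − 526 = 155 bits.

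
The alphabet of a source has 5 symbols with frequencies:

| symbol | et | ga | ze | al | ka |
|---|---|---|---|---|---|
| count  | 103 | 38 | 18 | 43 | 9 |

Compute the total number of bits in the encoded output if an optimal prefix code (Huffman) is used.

Merge the two smallest weights repeatedly:
merge ka(9) and ze(18): 27
merge 27 and ga(38): 65
merge al(43) and 65: 108
merge et(103) and 108: 211
Each symbol's bit-cost is frequency × depth; summing gives 411 bits (equivalently 27 + 65 + 108 + 211).

411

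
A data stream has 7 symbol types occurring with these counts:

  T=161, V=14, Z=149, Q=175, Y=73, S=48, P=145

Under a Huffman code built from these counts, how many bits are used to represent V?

Repeatedly merge the two smallest:
V(14) + S(48) → 62
62 + Y(73) → 135
135 + P(145) → 280
Z(149) + T(161) → 310
Q(175) + 280 → 455
310 + 455 → 765
The subtree containing V is merged 5 times, so code length = 5.

5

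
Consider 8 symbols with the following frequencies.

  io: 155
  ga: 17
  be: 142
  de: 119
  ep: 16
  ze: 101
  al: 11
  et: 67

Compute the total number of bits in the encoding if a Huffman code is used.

Build the Huffman tree bottom-up:
al(11) + ep(16) → 27
ga(17) + 27 → 44
44 + et(67) → 111
ze(101) + 111 → 212
de(119) + be(142) → 261
io(155) + 212 → 367
261 + 367 → 628
Total encoded bits = sum of merged weights = 27 + 44 + 111 + 212 + 261 + 367 + 628 = 1650.

1650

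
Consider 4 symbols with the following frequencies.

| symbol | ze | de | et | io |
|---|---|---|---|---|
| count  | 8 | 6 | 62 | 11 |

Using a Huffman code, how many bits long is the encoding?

126

Greedily combine the two least-frequent nodes:
merge de(6) and ze(8): 14
merge io(11) and 14: 25
merge 25 and et(62): 87
Total encoded bits = sum of merged weights = 14 + 25 + 87 = 126.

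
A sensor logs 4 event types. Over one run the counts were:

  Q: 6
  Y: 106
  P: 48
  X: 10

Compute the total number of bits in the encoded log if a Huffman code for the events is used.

Merge the two smallest weights repeatedly:
merge Q(6) and X(10): 16
merge 16 and P(48): 64
merge 64 and Y(106): 170
The encoded length is the sum of every internal node's weight: 16 + 64 + 170 = 250 bits.

250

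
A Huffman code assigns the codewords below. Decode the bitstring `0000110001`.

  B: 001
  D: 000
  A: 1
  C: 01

Read left to right; each codeword is recognised as soon as it completes (prefix code):
  000→D | 01→C | 1→A | 000→D | 1→A
Decoded message: DCADA

DCADA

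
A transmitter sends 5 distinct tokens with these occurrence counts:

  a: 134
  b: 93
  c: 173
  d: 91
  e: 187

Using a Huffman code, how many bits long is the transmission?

1540

Greedily combine the two least-frequent nodes:
combine d(91), b(93) → 184
combine a(134), c(173) → 307
combine 184, e(187) → 371
combine 307, 371 → 678
The encoded length is the sum of every internal node's weight: 184 + 307 + 371 + 678 = 1540 bits.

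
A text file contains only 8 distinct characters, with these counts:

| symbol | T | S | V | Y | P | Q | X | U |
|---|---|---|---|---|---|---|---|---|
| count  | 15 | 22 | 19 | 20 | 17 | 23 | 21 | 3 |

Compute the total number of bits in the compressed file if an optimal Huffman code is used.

415

Greedily combine the two least-frequent nodes:
U(3) + T(15) → 18
P(17) + 18 → 35
V(19) + Y(20) → 39
X(21) + S(22) → 43
Q(23) + 35 → 58
39 + 43 → 82
58 + 82 → 140
Each symbol's bit-cost is frequency × depth; summing gives 415 bits (equivalently 18 + 35 + 39 + 43 + 58 + 82 + 140).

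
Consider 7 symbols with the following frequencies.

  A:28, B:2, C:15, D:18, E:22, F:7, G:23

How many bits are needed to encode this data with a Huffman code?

Build the Huffman tree bottom-up:
B(2) + F(7) → 9
9 + C(15) → 24
D(18) + E(22) → 40
G(23) + 24 → 47
A(28) + 40 → 68
47 + 68 → 115
Each symbol's bit-cost is frequency × depth; summing gives 303 bits (equivalently 9 + 24 + 40 + 47 + 68 + 115).

303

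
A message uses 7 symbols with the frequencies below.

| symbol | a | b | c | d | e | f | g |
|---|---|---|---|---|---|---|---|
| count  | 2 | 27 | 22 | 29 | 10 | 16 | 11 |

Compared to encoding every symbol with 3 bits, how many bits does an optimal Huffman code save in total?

44

Fixed-length: 3 bits × 117 symbols = 351 bits.
Huffman merges:
merge a(2) and e(10): 12
merge g(11) and 12: 23
merge f(16) and c(22): 38
merge 23 and b(27): 50
merge d(29) and 38: 67
merge 50 and 67: 117
Huffman total = 12 + 23 + 38 + 50 + 67 + 117 = 307 bits.
Saving = 351 − 307 = 44 bits.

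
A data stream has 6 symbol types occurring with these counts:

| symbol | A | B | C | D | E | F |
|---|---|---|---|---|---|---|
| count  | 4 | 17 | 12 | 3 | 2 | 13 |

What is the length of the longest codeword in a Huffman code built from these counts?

4

Merge the two lowest-weight nodes at each step:
combine E(2), D(3) → 5
combine A(4), 5 → 9
combine 9, C(12) → 21
combine F(13), B(17) → 30
combine 21, 30 → 51
The rarest symbols sit at the bottom; the longest codeword is 4 bits.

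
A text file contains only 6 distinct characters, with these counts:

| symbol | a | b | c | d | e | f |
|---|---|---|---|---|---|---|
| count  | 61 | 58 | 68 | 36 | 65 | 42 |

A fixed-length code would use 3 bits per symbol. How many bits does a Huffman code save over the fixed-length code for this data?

Fixed-length: 3 bits × 330 symbols = 990 bits.
Huffman merges:
d(36) + f(42) → 78
b(58) + a(61) → 119
e(65) + c(68) → 133
78 + 119 → 197
133 + 197 → 330
Huffman total = 78 + 119 + 133 + 197 + 330 = 857 bits.
Saving = 990 − 857 = 133 bits.

133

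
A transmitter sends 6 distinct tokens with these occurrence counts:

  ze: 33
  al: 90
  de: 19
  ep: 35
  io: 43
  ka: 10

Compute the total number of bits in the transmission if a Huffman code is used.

539

Build the Huffman tree bottom-up:
combine ka(10), de(19) → 29
combine 29, ze(33) → 62
combine ep(35), io(43) → 78
combine 62, 78 → 140
combine al(90), 140 → 230
Total encoded bits = sum of merged weights = 29 + 62 + 78 + 140 + 230 = 539.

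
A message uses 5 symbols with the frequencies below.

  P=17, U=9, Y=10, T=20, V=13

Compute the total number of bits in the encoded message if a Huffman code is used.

157

Merge the two smallest weights repeatedly:
combine U(9), Y(10) → 19
combine V(13), P(17) → 30
combine 19, T(20) → 39
combine 30, 39 → 69
The encoded length is the sum of every internal node's weight: 19 + 30 + 39 + 69 = 157 bits.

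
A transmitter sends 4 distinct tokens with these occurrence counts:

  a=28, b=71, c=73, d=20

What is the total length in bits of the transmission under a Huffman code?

359

Build the Huffman tree bottom-up:
combine d(20), a(28) → 48
combine 48, b(71) → 119
combine c(73), 119 → 192
Each symbol's bit-cost is frequency × depth; summing gives 359 bits (equivalently 48 + 119 + 192).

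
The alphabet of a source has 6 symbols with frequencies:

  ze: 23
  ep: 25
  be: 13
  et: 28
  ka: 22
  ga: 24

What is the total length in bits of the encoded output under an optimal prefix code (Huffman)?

352

Build the Huffman tree bottom-up:
be(13) + ka(22) → 35
ze(23) + ga(24) → 47
ep(25) + et(28) → 53
35 + 47 → 82
53 + 82 → 135
Each symbol's bit-cost is frequency × depth; summing gives 352 bits (equivalently 35 + 47 + 53 + 82 + 135).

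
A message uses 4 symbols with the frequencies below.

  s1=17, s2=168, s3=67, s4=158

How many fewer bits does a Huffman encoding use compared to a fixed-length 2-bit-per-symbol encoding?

Fixed-length: 2 bits × 410 symbols = 820 bits.
Huffman merges:
combine s1(17), s3(67) → 84
combine 84, s4(158) → 242
combine s2(168), 242 → 410
Huffman total = 84 + 242 + 410 = 736 bits.
Saving = 820 − 736 = 84 bits.

84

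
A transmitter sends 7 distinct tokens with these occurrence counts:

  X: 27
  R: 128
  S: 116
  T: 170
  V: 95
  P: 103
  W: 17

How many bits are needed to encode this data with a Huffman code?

1714

Build the Huffman tree bottom-up:
W(17) + X(27) → 44
44 + V(95) → 139
P(103) + S(116) → 219
R(128) + 139 → 267
T(170) + 219 → 389
267 + 389 → 656
Each symbol's bit-cost is frequency × depth; summing gives 1714 bits (equivalently 44 + 139 + 219 + 267 + 389 + 656).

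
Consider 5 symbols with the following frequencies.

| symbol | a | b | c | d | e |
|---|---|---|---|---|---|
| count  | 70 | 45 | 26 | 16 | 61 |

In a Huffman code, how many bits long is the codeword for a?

Huffman merges, smallest pair first:
merge d(16) and c(26): 42
merge 42 and b(45): 87
merge e(61) and a(70): 131
merge 87 and 131: 218
a sits 2 levels below the root, so its codeword is 2 bits.

2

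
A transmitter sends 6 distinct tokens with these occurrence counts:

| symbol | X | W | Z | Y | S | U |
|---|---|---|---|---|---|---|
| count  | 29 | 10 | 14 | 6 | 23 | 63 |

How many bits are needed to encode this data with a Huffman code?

Greedily combine the two least-frequent nodes:
merge Y(6) and W(10): 16
merge Z(14) and 16: 30
merge S(23) and X(29): 52
merge 30 and 52: 82
merge U(63) and 82: 145
Each symbol's bit-cost is frequency × depth; summing gives 325 bits (equivalently 16 + 30 + 52 + 82 + 145).

325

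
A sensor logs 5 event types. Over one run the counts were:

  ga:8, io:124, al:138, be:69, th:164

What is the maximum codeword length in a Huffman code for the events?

3

Merge the two lowest-weight nodes at each step:
ga(8) + be(69) → 77
77 + io(124) → 201
al(138) + th(164) → 302
201 + 302 → 503
The first pair merged (ga, be) ends up deepest, at depth 3.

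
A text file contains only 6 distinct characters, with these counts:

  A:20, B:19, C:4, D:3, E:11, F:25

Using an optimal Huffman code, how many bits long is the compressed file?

Build the Huffman tree bottom-up:
combine D(3), C(4) → 7
combine 7, E(11) → 18
combine 18, B(19) → 37
combine A(20), F(25) → 45
combine 37, 45 → 82
The encoded length is the sum of every internal node's weight: 7 + 18 + 37 + 45 + 82 = 189 bits.

189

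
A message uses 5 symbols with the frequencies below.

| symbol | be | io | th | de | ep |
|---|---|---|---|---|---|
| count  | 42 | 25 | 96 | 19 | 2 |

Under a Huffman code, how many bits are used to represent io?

Build the tree from the bottom:
ep(2) + de(19) → 21
21 + io(25) → 46
be(42) + 46 → 88
88 + th(96) → 184
io sits 3 levels below the root, so its codeword is 3 bits.

3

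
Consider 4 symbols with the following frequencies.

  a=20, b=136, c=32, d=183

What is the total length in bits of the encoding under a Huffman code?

Greedily combine the two least-frequent nodes:
a(20) + c(32) → 52
52 + b(136) → 188
d(183) + 188 → 371
Total encoded bits = sum of merged weights = 52 + 188 + 371 = 611.

611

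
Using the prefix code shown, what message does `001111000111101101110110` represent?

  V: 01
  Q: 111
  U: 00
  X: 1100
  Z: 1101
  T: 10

Read left to right; each codeword is recognised as soon as it completes (prefix code):
  00→U | 111→Q | 10→T | 00→U | 111→Q | 10→T | 1101→Z | 1101→Z | 10→T
Decoded message: UQTUQTZZT

UQTUQTZZT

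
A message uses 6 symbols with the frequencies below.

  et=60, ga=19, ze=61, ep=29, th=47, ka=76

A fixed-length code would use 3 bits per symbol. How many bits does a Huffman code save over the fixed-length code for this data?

149

Fixed-length: 3 bits × 292 symbols = 876 bits.
Huffman merges:
combine ga(19), ep(29) → 48
combine th(47), 48 → 95
combine et(60), ze(61) → 121
combine ka(76), 95 → 171
combine 121, 171 → 292
Huffman total = 48 + 95 + 121 + 171 + 292 = 727 bits.
Saving = 876 − 727 = 149 bits.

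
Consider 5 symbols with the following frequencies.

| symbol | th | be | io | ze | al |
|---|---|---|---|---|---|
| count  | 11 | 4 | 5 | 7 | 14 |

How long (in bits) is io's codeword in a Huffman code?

Huffman merges, smallest pair first:
merge be(4) and io(5): 9
merge ze(7) and 9: 16
merge th(11) and al(14): 25
merge 16 and 25: 41
io sits 3 levels below the root, so its codeword is 3 bits.

3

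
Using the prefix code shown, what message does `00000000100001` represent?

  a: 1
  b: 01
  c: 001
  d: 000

ddcdb

Read left to right; each codeword is recognised as soon as it completes (prefix code):
  000→d | 000→d | 001→c | 000→d | 01→b
Decoded message: ddcdb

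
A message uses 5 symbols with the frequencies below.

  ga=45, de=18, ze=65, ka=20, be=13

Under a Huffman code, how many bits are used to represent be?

Repeatedly merge the two smallest:
combine be(13), de(18) → 31
combine ka(20), 31 → 51
combine ga(45), 51 → 96
combine ze(65), 96 → 161
be sits 4 levels below the root, so its codeword is 4 bits.

4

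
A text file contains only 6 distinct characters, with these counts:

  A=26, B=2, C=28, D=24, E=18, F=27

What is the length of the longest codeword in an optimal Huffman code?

4

Merge the two lowest-weight nodes at each step:
B(2) + E(18) → 20
20 + D(24) → 44
A(26) + F(27) → 53
C(28) + 44 → 72
53 + 72 → 125
The rarest symbols sit at the bottom; the longest codeword is 4 bits.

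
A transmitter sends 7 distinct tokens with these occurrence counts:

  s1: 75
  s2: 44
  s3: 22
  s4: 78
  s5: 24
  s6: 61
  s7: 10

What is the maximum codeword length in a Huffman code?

Merge the two lowest-weight nodes at each step:
combine s7(10), s3(22) → 32
combine s5(24), 32 → 56
combine s2(44), 56 → 100
combine s6(61), s1(75) → 136
combine s4(78), 100 → 178
combine 136, 178 → 314
The first pair merged (s7, s3) ends up deepest, at depth 5.

5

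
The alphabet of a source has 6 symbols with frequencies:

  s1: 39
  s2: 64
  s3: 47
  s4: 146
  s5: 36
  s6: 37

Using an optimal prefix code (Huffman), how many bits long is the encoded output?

888

Greedily combine the two least-frequent nodes:
s5(36) + s6(37) → 73
s1(39) + s3(47) → 86
s2(64) + 73 → 137
86 + 137 → 223
s4(146) + 223 → 369
Total encoded bits = sum of merged weights = 73 + 86 + 137 + 223 + 369 = 888.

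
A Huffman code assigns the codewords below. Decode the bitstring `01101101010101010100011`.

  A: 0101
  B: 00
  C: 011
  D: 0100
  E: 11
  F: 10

Read left to right; each codeword is recognised as soon as it completes (prefix code):
  011→C | 011→C | 0101→A | 0101→A | 0101→A | 00→B | 011→C
Decoded message: CCAAABC

CCAAABC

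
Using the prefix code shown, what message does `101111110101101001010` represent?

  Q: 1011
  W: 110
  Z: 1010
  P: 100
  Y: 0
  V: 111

Read left to right; each codeword is recognised as soon as it completes (prefix code):
  1011→Q | 111→V | 1010→Z | 110→W | 100→P | 1010→Z
Decoded message: QVZWPZ

QVZWPZ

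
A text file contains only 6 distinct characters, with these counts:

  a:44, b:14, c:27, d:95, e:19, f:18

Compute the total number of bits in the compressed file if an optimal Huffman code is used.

Merge the two smallest weights repeatedly:
b(14) + f(18) → 32
e(19) + c(27) → 46
32 + a(44) → 76
46 + 76 → 122
d(95) + 122 → 217
Each symbol's bit-cost is frequency × depth; summing gives 493 bits (equivalently 32 + 46 + 76 + 122 + 217).

493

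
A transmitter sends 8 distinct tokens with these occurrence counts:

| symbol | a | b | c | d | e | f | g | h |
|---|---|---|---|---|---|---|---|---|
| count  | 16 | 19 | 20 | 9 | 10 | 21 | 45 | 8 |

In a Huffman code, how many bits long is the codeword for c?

3

Huffman merges, smallest pair first:
merge h(8) and d(9): 17
merge e(10) and a(16): 26
merge 17 and b(19): 36
merge c(20) and f(21): 41
merge 26 and 36: 62
merge 41 and g(45): 86
merge 62 and 86: 148
c's leaf is at depth 3, giving a 3-bit codeword.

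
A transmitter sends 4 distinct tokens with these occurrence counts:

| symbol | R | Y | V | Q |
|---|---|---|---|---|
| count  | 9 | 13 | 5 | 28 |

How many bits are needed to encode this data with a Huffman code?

96

Build the Huffman tree bottom-up:
combine V(5), R(9) → 14
combine Y(13), 14 → 27
combine 27, Q(28) → 55
Each symbol's bit-cost is frequency × depth; summing gives 96 bits (equivalently 14 + 27 + 55).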